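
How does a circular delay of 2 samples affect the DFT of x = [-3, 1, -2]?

Time shift by 2: X_shifted[k] = ω_3^(2k) · X[k]
Shifted x = [1, -2, -3]

DFT(x[n-2]) = [-4, 3.5000-0.8660i, 3.5000+0.8660i]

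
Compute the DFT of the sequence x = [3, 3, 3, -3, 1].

X[k] = Σ(n=0 to 4) x[n] · ω_5^(nk)
where ω_5 = e^(-2πi/5)

Computing each X[k]:
X[0] = 7
X[1] = 4.2361-5.4288i
X[2] = -0.2361+4.5308i
X[3] = -0.2361-4.5308i
X[4] = 4.2361+5.4288i

X = [7, 4.2361-5.4288i, -0.2361+4.5308i, -0.2361-4.5308i, 4.2361+5.4288i]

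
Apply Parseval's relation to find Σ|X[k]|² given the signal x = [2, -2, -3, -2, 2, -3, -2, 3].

Parseval: Σ|x[n]|² = (1/N)Σ|X[k]|², so Σ|X[k]|² = N·Σ|x[n]|² = 8·47.0000

Σ|X[k]|² = N·Σ|x[n]|² = 8·47.0000 = 376.0000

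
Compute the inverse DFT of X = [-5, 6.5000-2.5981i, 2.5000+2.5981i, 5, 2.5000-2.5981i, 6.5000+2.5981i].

x[n] = (1/6) Σ(k=0 to 5) X[k] · e^(2πikn/6)

Computing each x[n]:
x[0] = 3
x[1] = -1
x[2] = 0
x[3] = -3
x[4] = -3
x[5] = -1

x = [3, -1, 0, -3, -3, -1]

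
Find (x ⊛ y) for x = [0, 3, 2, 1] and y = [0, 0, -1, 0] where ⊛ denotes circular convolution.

(x ⊛ y)[n] = Σ(m=0 to 3) x[m] · y[(n-m) mod 4]

Computing each output sample:
(x ⊛ y)[0] = -2
(x ⊛ y)[1] = -1
(x ⊛ y)[2] = 0
(x ⊛ y)[3] = -3

x ⊛ y = [-2, -1, 0, -3]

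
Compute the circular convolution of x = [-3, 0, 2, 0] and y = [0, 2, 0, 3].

(x ⊛ y)[n] = Σ(m=0 to 3) x[m] · y[(n-m) mod 4]

Computing each output sample:
(x ⊛ y)[0] = 0
(x ⊛ y)[1] = 0
(x ⊛ y)[2] = 0
(x ⊛ y)[3] = -5

x ⊛ y = [0, 0, 0, -5]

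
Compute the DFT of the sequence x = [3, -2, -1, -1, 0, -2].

X[k] = Σ(n=0 to 5) x[n] · ω_6^(nk)
where ω_6 = e^(-2πi/6)

Computing each X[k]:
X[0] = -3
X[1] = 2.5000+0.8660i
X[2] = 4.5000-0.8660i
X[3] = 7
X[4] = 4.5000+0.8660i
X[5] = 2.5000-0.8660i

X = [-3, 2.5000+0.8660i, 4.5000-0.8660i, 7, 4.5000+0.8660i, 2.5000-0.8660i]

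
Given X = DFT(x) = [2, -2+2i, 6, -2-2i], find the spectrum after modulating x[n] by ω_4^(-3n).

Modulation property: DFT(ω_4^(-3n)·x[n]) = X[(k-3) mod 4], so circularly shift X by 3 positions.

X[k-3] = [-2+2i, 6, -2-2i, 2]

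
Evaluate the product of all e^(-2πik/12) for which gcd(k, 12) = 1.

The primitive 12th roots of unity are ω_12^k for k coprime to 12: k ∈ {1, 5, 7, 11}
Their product equals the constant term of the cyclotomic polynomial Φ_12(x) up to sign.
For n ≥ 3, the product of all primitive nth roots of unity is 1. (For n=1 it is 1; for n=2 it is -1.)

1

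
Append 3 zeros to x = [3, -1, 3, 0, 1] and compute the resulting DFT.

Original 5-point DFT: [6, 0.5729+0.1388i, 3.9271+4.0287i, 3.9271-4.0287i, 0.5729-0.1388i]
Zero-padded 8-point DFT provides frequency interpolation.

DFT_8([x, 0, ...]) = [6, 1.2929-2.2929i, 1+1i, 2.7071+3.7071i, 8, 2.7071-3.7071i, 1-1i, 1.2929+2.2929i]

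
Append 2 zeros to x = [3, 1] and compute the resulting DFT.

Original 2-point DFT: [4, 2]
Zero-padded 4-point DFT provides frequency interpolation.

DFT_4([x, 0, ...]) = [4, 3-1i, 2, 3+1i]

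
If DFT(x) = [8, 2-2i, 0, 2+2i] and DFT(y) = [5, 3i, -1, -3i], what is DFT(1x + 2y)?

By linearity: DFT(1x + 2y) = 1·DFT(x) + 2·DFT(y)
= 1·[8, 2-2i, 0, 2+2i] + 2·[5, 3i, -1, -3i]

Computing element-wise:
Z[0] = 1·(8) + 2·(5) = 18
Z[1] = 1·(2-2i) + 2·(3i) = 2+4i
Z[2] = 1·(0) + 2·(-1) = -2
Z[3] = 1·(2+2i) + 2·(-3i) = 2-4i

DFT(1x + 2y) = 1·X + 2·Y = [18, 2+4i, -2, 2-4i]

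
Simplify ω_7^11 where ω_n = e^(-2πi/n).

Since ω_7^7 = 1, powers reduce modulo 7.
11 mod 7 = 4
So ω_7^11 = ω_7^4 = e^(-2πi·4/7)

ω_7^11 = ω_7^4 = -0.9010+0.4339i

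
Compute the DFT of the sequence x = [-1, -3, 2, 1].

X[k] = Σ(n=0 to 3) x[n] · ω_4^(nk)
where ω_4 = e^(-2πi/4)

Computing each X[k]:
X[0] = -1
X[1] = -3+4i
X[2] = 3
X[3] = -3-4i

X = [-1, -3+4i, 3, -3-4i]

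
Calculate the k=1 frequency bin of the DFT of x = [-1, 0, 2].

X[1] = Σ(n=0 to 2) x[n] · ω_3^(1n) where ω_3 = e^(-2πi/3)
= (-1)·ω_3^0 + (0)·ω_3^1 + (2)·ω_3^2

X[1] = -2.0000+1.7321i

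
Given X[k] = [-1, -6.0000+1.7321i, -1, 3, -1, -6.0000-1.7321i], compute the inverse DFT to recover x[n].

x[n] = (1/6) Σ(k=0 to 5) X[k] · e^(2πikn/6)

Computing each x[n]:
x[0] = -2
x[1] = -2
x[2] = 1
x[3] = 1
x[4] = 2
x[5] = -1

x = [-2, -2, 1, 1, 2, -1]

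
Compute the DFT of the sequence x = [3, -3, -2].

X[k] = Σ(n=0 to 2) x[n] · ω_3^(nk)
where ω_3 = e^(-2πi/3)

Computing each X[k]:
X[0] = -2
X[1] = 5.5000+0.8660i
X[2] = 5.5000-0.8660i

X = [-2, 5.5000+0.8660i, 5.5000-0.8660i]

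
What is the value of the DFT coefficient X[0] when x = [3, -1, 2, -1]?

X[0] = Σ(n=0 to 3) x[n] · ω_4^0 = Σ x[n]
= (3) + (-1) + (2) + (-1)

X[0] = 3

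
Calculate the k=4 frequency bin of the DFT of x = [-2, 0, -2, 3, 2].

X[4] = Σ(n=0 to 4) x[n] · ω_5^(4n) where ω_5 = e^(-2πi/5)
= (-2)·ω_5^0 + (0)·ω_5^4 + (-2)·ω_5^8 + (3)·ω_5^12 + (2)·ω_5^16

X[4] = -2.1910-4.8410i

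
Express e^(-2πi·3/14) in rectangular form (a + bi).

ω_14^3 = e^(-2πi·3/14)
= cos(-2π·3/14) + i·sin(-2π·3/14)
= cos(-6π/14) + i·sin(-6π/14)

ω_14^3 = cos(-6π/14) + i·sin(-6π/14) = 0.2225-0.9749i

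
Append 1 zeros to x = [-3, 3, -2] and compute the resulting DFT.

Original 3-point DFT: [-2, -3.5000-4.3301i, -3.5000+4.3301i]
Zero-padded 4-point DFT provides frequency interpolation.

DFT_4([x, 0, ...]) = [-2, -1-3i, -8, -1+3i]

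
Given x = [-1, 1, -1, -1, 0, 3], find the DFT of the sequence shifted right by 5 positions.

Time shift by 5: X_shifted[k] = ω_6^(5k) · X[k]
Shifted x = [1, -1, -1, 0, 3, -1]

DFT(x[n-5]) = [1, -1.0000+3.4641i, 1.0000-3.4641i, 5, 1.0000+3.4641i, -1.0000-3.4641i]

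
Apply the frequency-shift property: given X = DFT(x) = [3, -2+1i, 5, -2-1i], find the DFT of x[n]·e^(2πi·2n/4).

Modulation property: DFT(ω_4^(-2n)·x[n]) = X[(k-2) mod 4], so circularly shift X by 2 positions.

X[k-2] = [5, -2-1i, 3, -2+1i]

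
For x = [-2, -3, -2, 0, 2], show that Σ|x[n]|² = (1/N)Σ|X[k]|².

Time domain:
Σ|x[n]|² = |-2|² + |-3|² + |-2|² + |0|² + |2|² = 21.0000

Frequency domain:
(1/5)Σ|X[k]|² = (1/5)(|-5|² + |-0.6910+5.9309i|² + |-1.8090+1.0368i|² + |-1.8090-1.0368i|² + |-0.6910-5.9309i|²) = (1/5)·105.0000 = 21.0000

Both sides agree, confirming Parseval's theorem.

Σ|x[n]|² = (1/N)Σ|X[k]|² = 21.0000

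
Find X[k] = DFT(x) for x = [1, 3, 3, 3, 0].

X[k] = Σ(n=0 to 4) x[n] · ω_5^(nk)
where ω_5 = e^(-2πi/5)

Computing each X[k]:
X[0] = 10
X[1] = -2.9271-2.8532i
X[2] = 0.4271-1.7634i
X[3] = 0.4271+1.7634i
X[4] = -2.9271+2.8532i

X = [10, -2.9271-2.8532i, 0.4271-1.7634i, 0.4271+1.7634i, -2.9271+2.8532i]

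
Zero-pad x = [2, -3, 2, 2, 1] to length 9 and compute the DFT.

Original 5-point DFT: [4, -1.8541+3.8042i, 4.8541+2.3511i, 4.8541-2.3511i, -1.8541-3.8042i]
Zero-padded 9-point DFT provides frequency interpolation.

DFT_9([x, 0, ...]) = [4, -1.8905-2.1153i, -0.6343+4.6452i, 4.0000+3.4641i, 5.5248+1.5644i, 5.5248-1.5644i, 4.0000-3.4641i, -0.6343-4.6452i, -1.8905+2.1153i]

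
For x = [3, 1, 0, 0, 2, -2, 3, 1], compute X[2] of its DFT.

X[2] = Σ(n=0 to 7) x[n] · ω_8^(2n) where ω_8 = e^(-2πi/8)
= (3)·ω_8^0 + (1)·ω_8^2 + (0)·ω_8^4 + (0)·ω_8^6 + (2)·ω_8^8 + (-2)·ω_8^10 + (3)·ω_8^12 + (1)·ω_8^14

X[2] = 2+2i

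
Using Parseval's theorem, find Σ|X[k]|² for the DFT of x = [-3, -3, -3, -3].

Parseval: Σ|x[n]|² = (1/N)Σ|X[k]|², so Σ|X[k]|² = N·Σ|x[n]|² = 4·36.0000

Σ|X[k]|² = N·Σ|x[n]|² = 4·36.0000 = 144.0000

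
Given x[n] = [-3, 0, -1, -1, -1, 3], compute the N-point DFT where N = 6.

X[k] = Σ(n=0 to 5) x[n] · ω_6^(nk)
where ω_6 = e^(-2πi/6)

Computing each X[k]:
X[0] = -3
X[1] = 0.5000+2.5981i
X[2] = -4.5000+2.5981i
X[3] = -7
X[4] = -4.5000-2.5981i
X[5] = 0.5000-2.5981i

X = [-3, 0.5000+2.5981i, -4.5000+2.5981i, -7, -4.5000-2.5981i, 0.5000-2.5981i]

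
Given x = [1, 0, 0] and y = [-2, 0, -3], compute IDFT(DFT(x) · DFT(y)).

(x ⊛ y)[n] = Σ(m=0 to 2) x[m] · y[(n-m) mod 3]

Computing each output sample:
(x ⊛ y)[0] = -2
(x ⊛ y)[1] = 0
(x ⊛ y)[2] = -3

x ⊛ y = [-2, 0, -3]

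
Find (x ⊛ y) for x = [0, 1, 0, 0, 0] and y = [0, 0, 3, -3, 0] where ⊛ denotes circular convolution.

(x ⊛ y)[n] = Σ(m=0 to 4) x[m] · y[(n-m) mod 5]

Computing each output sample:
(x ⊛ y)[0] = 0
(x ⊛ y)[1] = 0
(x ⊛ y)[2] = 0
(x ⊛ y)[3] = 3
(x ⊛ y)[4] = -3

x ⊛ y = [0, 0, 0, 3, -3]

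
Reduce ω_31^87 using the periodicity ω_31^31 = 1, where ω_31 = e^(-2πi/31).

Since ω_31^31 = 1, powers reduce modulo 31.
87 mod 31 = 25
So ω_31^87 = ω_31^25 = e^(-2πi·25/31)

ω_31^87 = ω_31^25 = 0.3473+0.9378i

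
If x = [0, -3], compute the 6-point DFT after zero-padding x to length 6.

Original 2-point DFT: [-3, 3]
Zero-padded 6-point DFT provides frequency interpolation.

DFT_6([x, 0, ...]) = [-3, -1.5000+2.5981i, 1.5000+2.5981i, 3, 1.5000-2.5981i, -1.5000-2.5981i]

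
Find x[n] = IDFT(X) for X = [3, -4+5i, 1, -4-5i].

x[n] = (1/4) Σ(k=0 to 3) X[k] · e^(2πikn/4)

Computing each x[n]:
x[0] = -1
x[1] = -2
x[2] = 3
x[3] = 3

x = [-1, -2, 3, 3]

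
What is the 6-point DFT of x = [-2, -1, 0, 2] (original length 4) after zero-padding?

Original 4-point DFT: [-1, -2+3i, -3, -2-3i]
Zero-padded 6-point DFT provides frequency interpolation.

DFT_6([x, 0, ...]) = [-1, -4.5000+0.8660i, 0.5000+0.8660i, -3, 0.5000-0.8660i, -4.5000-0.8660i]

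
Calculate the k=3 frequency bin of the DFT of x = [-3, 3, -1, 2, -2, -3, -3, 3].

X[3] = Σ(n=0 to 7) x[n] · ω_8^(3n) where ω_8 = e^(-2πi/8)
= (-3)·ω_8^0 + (3)·ω_8^3 + (-1)·ω_8^6 + (2)·ω_8^9 + (-2)·ω_8^12 + (-3)·ω_8^15 + (-3)·ω_8^18 + (3)·ω_8^21

X[3] = -5.9497-1.5355i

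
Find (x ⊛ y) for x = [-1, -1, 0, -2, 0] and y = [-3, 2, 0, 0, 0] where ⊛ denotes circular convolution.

(x ⊛ y)[n] = Σ(m=0 to 4) x[m] · y[(n-m) mod 5]

Computing each output sample:
(x ⊛ y)[0] = 3
(x ⊛ y)[1] = 1
(x ⊛ y)[2] = -2
(x ⊛ y)[3] = 6
(x ⊛ y)[4] = -4

x ⊛ y = [3, 1, -2, 6, -4]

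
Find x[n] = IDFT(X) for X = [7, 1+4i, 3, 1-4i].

x[n] = (1/4) Σ(k=0 to 3) X[k] · e^(2πikn/4)

Computing each x[n]:
x[0] = 3
x[1] = -1
x[2] = 2
x[3] = 3

x = [3, -1, 2, 3]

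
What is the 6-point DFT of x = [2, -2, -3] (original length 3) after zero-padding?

Original 3-point DFT: [-3, 4.5000-0.8660i, 4.5000+0.8660i]
Zero-padded 6-point DFT provides frequency interpolation.

DFT_6([x, 0, ...]) = [-3, 2.5000+4.3301i, 4.5000-0.8660i, 1, 4.5000+0.8660i, 2.5000-4.3301i]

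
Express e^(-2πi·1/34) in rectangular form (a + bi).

ω_34^1 = e^(-2πi·1/34)
= cos(-2π·1/34) + i·sin(-2π·1/34)
= cos(-2π/34) + i·sin(-2π/34)

ω_34^1 = cos(-2π/34) + i·sin(-2π/34) = 0.9830-0.1837i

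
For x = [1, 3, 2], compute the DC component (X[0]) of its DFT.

X[0] = Σ(n=0 to 2) x[n] · ω_3^0 = Σ x[n]
= (1) + (3) + (2)

X[0] = 6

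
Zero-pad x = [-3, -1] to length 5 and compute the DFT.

Original 2-point DFT: [-4, -2]
Zero-padded 5-point DFT provides frequency interpolation.

DFT_5([x, 0, ...]) = [-4, -3.3090+0.9511i, -2.1910+0.5878i, -2.1910-0.5878i, -3.3090-0.9511i]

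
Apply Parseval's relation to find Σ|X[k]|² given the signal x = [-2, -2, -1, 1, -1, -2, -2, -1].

Parseval: Σ|x[n]|² = (1/N)Σ|X[k]|², so Σ|X[k]|² = N·Σ|x[n]|² = 8·20.0000

Σ|X[k]|² = N·Σ|x[n]|² = 8·20.0000 = 160.0000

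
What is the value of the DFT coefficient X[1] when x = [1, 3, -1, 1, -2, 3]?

X[1] = Σ(n=0 to 5) x[n] · ω_6^(1n) where ω_6 = e^(-2πi/6)
= (1)·ω_6^0 + (3)·ω_6^1 + (-1)·ω_6^2 + (1)·ω_6^3 + (-2)·ω_6^4 + (3)·ω_6^5

X[1] = 4.5000-0.8660i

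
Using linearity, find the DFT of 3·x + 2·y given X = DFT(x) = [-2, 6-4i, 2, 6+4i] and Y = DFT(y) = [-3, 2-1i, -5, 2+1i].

By linearity: DFT(3x + 2y) = 3·DFT(x) + 2·DFT(y)
= 3·[-2, 6-4i, 2, 6+4i] + 2·[-3, 2-1i, -5, 2+1i]

Computing element-wise:
Z[0] = 3·(-2) + 2·(-3) = -12
Z[1] = 3·(6-4i) + 2·(2-1i) = 22-14i
Z[2] = 3·(2) + 2·(-5) = -4
Z[3] = 3·(6+4i) + 2·(2+1i) = 22+14i

DFT(3x + 2y) = 3·X + 2·Y = [-12, 22-14i, -4, 22+14i]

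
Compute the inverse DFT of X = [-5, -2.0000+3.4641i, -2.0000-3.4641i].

x[n] = (1/3) Σ(k=0 to 2) X[k] · e^(2πikn/3)

Computing each x[n]:
x[0] = -3
x[1] = -3
x[2] = 1

x = [-3, -3, 1]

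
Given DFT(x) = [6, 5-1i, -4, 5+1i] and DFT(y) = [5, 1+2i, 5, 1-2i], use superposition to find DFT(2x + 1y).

By linearity: DFT(2x + 1y) = 2·DFT(x) + 1·DFT(y)
= 2·[6, 5-1i, -4, 5+1i] + 1·[5, 1+2i, 5, 1-2i]

Computing element-wise:
Z[0] = 2·(6) + 1·(5) = 17
Z[1] = 2·(5-1i) + 1·(1+2i) = 11
Z[2] = 2·(-4) + 1·(5) = -3
Z[3] = 2·(5+1i) + 1·(1-2i) = 11

DFT(2x + 1y) = 2·X + 1·Y = [17, 11, -3, 11]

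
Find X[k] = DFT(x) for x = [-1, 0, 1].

X[k] = Σ(n=0 to 2) x[n] · ω_3^(nk)
where ω_3 = e^(-2πi/3)

Computing each X[k]:
X[0] = 0
X[1] = -1.5000+0.8660i
X[2] = -1.5000-0.8660i

X = [0, -1.5000+0.8660i, -1.5000-0.8660i]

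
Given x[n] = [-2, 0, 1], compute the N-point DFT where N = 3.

X[k] = Σ(n=0 to 2) x[n] · ω_3^(nk)
where ω_3 = e^(-2πi/3)

Computing each X[k]:
X[0] = -1
X[1] = -2.5000+0.8660i
X[2] = -2.5000-0.8660i

X = [-1, -2.5000+0.8660i, -2.5000-0.8660i]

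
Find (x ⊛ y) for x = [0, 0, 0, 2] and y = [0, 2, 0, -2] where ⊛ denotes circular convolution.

(x ⊛ y)[n] = Σ(m=0 to 3) x[m] · y[(n-m) mod 4]

Computing each output sample:
(x ⊛ y)[0] = 4
(x ⊛ y)[1] = 0
(x ⊛ y)[2] = -4
(x ⊛ y)[3] = 0

x ⊛ y = [4, 0, -4, 0]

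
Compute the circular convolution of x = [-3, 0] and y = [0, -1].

(x ⊛ y)[n] = Σ(m=0 to 1) x[m] · y[(n-m) mod 2]

Computing each output sample:
(x ⊛ y)[0] = 0
(x ⊛ y)[1] = 3

x ⊛ y = [0, 3]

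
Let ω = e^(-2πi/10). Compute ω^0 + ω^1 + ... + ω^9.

Sum of all nth roots of unity equals 0 for n > 1 (geometric series with r ≠ 1).

0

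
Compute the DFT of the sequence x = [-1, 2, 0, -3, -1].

X[k] = Σ(n=0 to 4) x[n] · ω_5^(nk)
where ω_5 = e^(-2πi/5)

Computing each X[k]:
X[0] = -3
X[1] = 1.7361-4.6165i
X[2] = -2.7361+1.0898i
X[3] = -2.7361-1.0898i
X[4] = 1.7361+4.6165i

X = [-3, 1.7361-4.6165i, -2.7361+1.0898i, -2.7361-1.0898i, 1.7361+4.6165i]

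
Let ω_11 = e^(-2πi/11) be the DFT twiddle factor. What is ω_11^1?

ω_11^1 = e^(-2πi·1/11)
= cos(-2π·1/11) + i·sin(-2π·1/11)
= cos(-2π/11) + i·sin(-2π/11)

ω_11^1 = cos(-2π/11) + i·sin(-2π/11) = 0.8413-0.5406i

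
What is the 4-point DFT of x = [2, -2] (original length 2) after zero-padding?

Original 2-point DFT: [0, 4]
Zero-padded 4-point DFT provides frequency interpolation.

DFT_4([x, 0, ...]) = [0, 2+2i, 4, 2-2i]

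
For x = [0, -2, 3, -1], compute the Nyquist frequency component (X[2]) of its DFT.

X[2] = Σ(n=0 to 3) x[n] · ω_4^(2n) where ω_4 = e^(-2πi/4)
= (0)·ω_4^0 + (-2)·ω_4^2 + (3)·ω_4^4 + (-1)·ω_4^6

X[2] = 6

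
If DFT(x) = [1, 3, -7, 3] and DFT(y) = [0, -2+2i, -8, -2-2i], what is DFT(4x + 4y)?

By linearity: DFT(4x + 4y) = 4·DFT(x) + 4·DFT(y)
= 4·[1, 3, -7, 3] + 4·[0, -2+2i, -8, -2-2i]

Computing element-wise:
Z[0] = 4·(1) + 4·(0) = 4
Z[1] = 4·(3) + 4·(-2+2i) = 4+8i
Z[2] = 4·(-7) + 4·(-8) = -60
Z[3] = 4·(3) + 4·(-2-2i) = 4-8i

DFT(4x + 4y) = 4·X + 4·Y = [4, 4+8i, -60, 4-8i]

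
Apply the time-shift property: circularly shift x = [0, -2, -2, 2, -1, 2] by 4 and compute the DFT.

Time shift by 4: X_shifted[k] = ω_6^(4k) · X[k]
Shifted x = [-2, 2, -1, 2, 0, -2]

DFT(x[n-4]) = [-1, -3.5000-2.5981i, 0.5000-4.3301i, -5, 0.5000+4.3301i, -3.5000+2.5981i]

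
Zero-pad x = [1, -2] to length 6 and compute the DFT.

Original 2-point DFT: [-1, 3]
Zero-padded 6-point DFT provides frequency interpolation.

DFT_6([x, 0, ...]) = [-1, 1.7321i, 2.0000+1.7321i, 3, 2.0000-1.7321i, -1.7321i]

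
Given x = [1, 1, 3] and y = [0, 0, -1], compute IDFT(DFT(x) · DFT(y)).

(x ⊛ y)[n] = Σ(m=0 to 2) x[m] · y[(n-m) mod 3]

Computing each output sample:
(x ⊛ y)[0] = -1
(x ⊛ y)[1] = -3
(x ⊛ y)[2] = -1

x ⊛ y = [-1, -3, -1]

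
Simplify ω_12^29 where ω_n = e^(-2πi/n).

Since ω_12^12 = 1, powers reduce modulo 12.
29 mod 12 = 5
So ω_12^29 = ω_12^5 = e^(-2πi·5/12)

ω_12^29 = ω_12^5 = -0.8660-0.5000i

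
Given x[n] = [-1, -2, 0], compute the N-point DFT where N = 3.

X[k] = Σ(n=0 to 2) x[n] · ω_3^(nk)
where ω_3 = e^(-2πi/3)

Computing each X[k]:
X[0] = -3
X[1] = 1.7321i
X[2] = -1.7321i

X = [-3, 1.7321i, -1.7321i]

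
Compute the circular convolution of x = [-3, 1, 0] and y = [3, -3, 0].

(x ⊛ y)[n] = Σ(m=0 to 2) x[m] · y[(n-m) mod 3]

Computing each output sample:
(x ⊛ y)[0] = -9
(x ⊛ y)[1] = 12
(x ⊛ y)[2] = -3

x ⊛ y = [-9, 12, -3]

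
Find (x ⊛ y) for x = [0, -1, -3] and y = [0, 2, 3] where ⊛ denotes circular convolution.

(x ⊛ y)[n] = Σ(m=0 to 2) x[m] · y[(n-m) mod 3]

Computing each output sample:
(x ⊛ y)[0] = -9
(x ⊛ y)[1] = -9
(x ⊛ y)[2] = -2

x ⊛ y = [-9, -9, -2]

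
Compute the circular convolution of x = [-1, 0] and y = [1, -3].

(x ⊛ y)[n] = Σ(m=0 to 1) x[m] · y[(n-m) mod 2]

Computing each output sample:
(x ⊛ y)[0] = -1
(x ⊛ y)[1] = 3

x ⊛ y = [-1, 3]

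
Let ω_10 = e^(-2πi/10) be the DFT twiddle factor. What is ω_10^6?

ω_10^6 = e^(-2πi·6/10)
= cos(-2π·6/10) + i·sin(-2π·6/10)
= cos(-12π/10) + i·sin(-12π/10)

ω_10^6 = cos(-12π/10) + i·sin(-12π/10) = -0.8090+0.5878i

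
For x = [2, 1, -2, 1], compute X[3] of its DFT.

X[3] = Σ(n=0 to 3) x[n] · ω_4^(3n) where ω_4 = e^(-2πi/4)
= (2)·ω_4^0 + (1)·ω_4^3 + (-2)·ω_4^6 + (1)·ω_4^9

X[3] = 4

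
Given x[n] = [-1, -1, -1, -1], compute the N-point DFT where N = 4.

X[k] = Σ(n=0 to 3) x[n] · ω_4^(nk)
where ω_4 = e^(-2πi/4)

Computing each X[k]:
X[0] = -4
X[1] = 0
X[2] = 0
X[3] = 0

X = [-4, 0, 0, 0]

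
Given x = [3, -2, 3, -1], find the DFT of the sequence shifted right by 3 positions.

Time shift by 3: X_shifted[k] = ω_4^(3k) · X[k]
Shifted x = [-2, 3, -1, 3]

DFT(x[n-3]) = [3, -1, -9, -1]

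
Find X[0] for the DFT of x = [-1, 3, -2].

X[0] = Σ(n=0 to 2) x[n] · ω_3^0 = Σ x[n]
= (-1) + (3) + (-2)

X[0] = 0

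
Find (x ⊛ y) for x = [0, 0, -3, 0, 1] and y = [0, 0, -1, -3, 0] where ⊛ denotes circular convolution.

(x ⊛ y)[n] = Σ(m=0 to 4) x[m] · y[(n-m) mod 5]

Computing each output sample:
(x ⊛ y)[0] = 9
(x ⊛ y)[1] = -1
(x ⊛ y)[2] = -3
(x ⊛ y)[3] = 0
(x ⊛ y)[4] = 3

x ⊛ y = [9, -1, -3, 0, 3]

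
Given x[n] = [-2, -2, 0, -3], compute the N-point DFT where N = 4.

X[k] = Σ(n=0 to 3) x[n] · ω_4^(nk)
where ω_4 = e^(-2πi/4)

Computing each X[k]:
X[0] = -7
X[1] = -2-1i
X[2] = 3
X[3] = -2+1i

X = [-7, -2-1i, 3, -2+1i]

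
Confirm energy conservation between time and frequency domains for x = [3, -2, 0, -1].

Time domain:
Σ|x[n]|² = |3|² + |-2|² + |0|² + |-1|² = 14.0000

Frequency domain:
(1/4)Σ|X[k]|² = (1/4)(|0|² + |3+1i|² + |6|² + |3-1i|²) = (1/4)·56.0000 = 14.0000

Both sides agree, confirming Parseval's theorem.

Σ|x[n]|² = (1/N)Σ|X[k]|² = 14.0000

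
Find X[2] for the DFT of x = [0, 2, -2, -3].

X[2] = Σ(n=0 to 3) x[n] · ω_4^(2n) where ω_4 = e^(-2πi/4)
= (0)·ω_4^0 + (2)·ω_4^2 + (-2)·ω_4^4 + (-3)·ω_4^6

X[2] = -1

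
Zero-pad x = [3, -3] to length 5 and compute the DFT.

Original 2-point DFT: [0, 6]
Zero-padded 5-point DFT provides frequency interpolation.

DFT_5([x, 0, ...]) = [0, 2.0729+2.8532i, 5.4271+1.7634i, 5.4271-1.7634i, 2.0729-2.8532i]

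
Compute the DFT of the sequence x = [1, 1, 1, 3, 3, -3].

X[k] = Σ(n=0 to 5) x[n] · ω_6^(nk)
where ω_6 = e^(-2πi/6)

Computing each X[k]:
X[0] = 6
X[1] = -5.0000-1.7321i
X[2] = 3.0000-5.1962i
X[3] = 4
X[4] = 3.0000+5.1962i
X[5] = -5.0000+1.7321i

X = [6, -5.0000-1.7321i, 3.0000-5.1962i, 4, 3.0000+5.1962i, -5.0000+1.7321i]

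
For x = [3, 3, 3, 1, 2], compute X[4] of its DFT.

X[4] = Σ(n=0 to 4) x[n] · ω_5^(4n) where ω_5 = e^(-2πi/5)
= (3)·ω_5^0 + (3)·ω_5^4 + (3)·ω_5^8 + (1)·ω_5^12 + (2)·ω_5^16

X[4] = 1.3090+2.1266i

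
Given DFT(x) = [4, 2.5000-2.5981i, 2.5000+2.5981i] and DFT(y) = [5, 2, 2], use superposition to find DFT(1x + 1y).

By linearity: DFT(1x + 1y) = 1·DFT(x) + 1·DFT(y)
= 1·[4, 2.5000-2.5981i, 2.5000+2.5981i] + 1·[5, 2, 2]

Computing element-wise:
Z[0] = 1·(4) + 1·(5) = 9
Z[1] = 1·(2.5000-2.5981i) + 1·(2) = 4.5000-2.5981i
Z[2] = 1·(2.5000+2.5981i) + 1·(2) = 4.5000+2.5981i

DFT(1x + 1y) = 1·X + 1·Y = [9, 4.5000-2.5981i, 4.5000+2.5981i]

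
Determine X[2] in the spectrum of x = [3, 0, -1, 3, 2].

X[2] = Σ(n=0 to 4) x[n] · ω_5^(2n) where ω_5 = e^(-2πi/5)
= (3)·ω_5^0 + (0)·ω_5^2 + (-1)·ω_5^4 + (3)·ω_5^6 + (2)·ω_5^8

X[2] = 2.0000-2.6287i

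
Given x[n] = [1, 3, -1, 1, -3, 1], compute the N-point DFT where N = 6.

X[k] = Σ(n=0 to 5) x[n] · ω_6^(nk)
where ω_6 = e^(-2πi/6)

Computing each X[k]:
X[0] = 2
X[1] = 4.0000-3.4641i
X[2] = 2
X[3] = -8
X[4] = 2
X[5] = 4.0000+3.4641i

X = [2, 4.0000-3.4641i, 2, -8, 2, 4.0000+3.4641i]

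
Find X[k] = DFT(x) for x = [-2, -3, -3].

X[k] = Σ(n=0 to 2) x[n] · ω_3^(nk)
where ω_3 = e^(-2πi/3)

Computing each X[k]:
X[0] = -8
X[1] = 1
X[2] = 1

X = [-8, 1, 1]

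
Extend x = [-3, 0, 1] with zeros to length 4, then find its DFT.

Original 3-point DFT: [-2, -3.5000+0.8660i, -3.5000-0.8660i]
Zero-padded 4-point DFT provides frequency interpolation.

DFT_4([x, 0, ...]) = [-2, -4, -2, -4]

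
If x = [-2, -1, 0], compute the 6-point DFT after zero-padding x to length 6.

Original 3-point DFT: [-3, -1.5000+0.8660i, -1.5000-0.8660i]
Zero-padded 6-point DFT provides frequency interpolation.

DFT_6([x, 0, ...]) = [-3, -2.5000+0.8660i, -1.5000+0.8660i, -1, -1.5000-0.8660i, -2.5000-0.8660i]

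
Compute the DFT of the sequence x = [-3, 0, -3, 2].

X[k] = Σ(n=0 to 3) x[n] · ω_4^(nk)
where ω_4 = e^(-2πi/4)

Computing each X[k]:
X[0] = -4
X[1] = 2i
X[2] = -8
X[3] = -2i

X = [-4, 2i, -8, -2i]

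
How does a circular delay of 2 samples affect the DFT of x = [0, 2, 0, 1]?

Time shift by 2: X_shifted[k] = ω_4^(2k) · X[k]
Shifted x = [0, 1, 0, 2]

DFT(x[n-2]) = [3, 1i, -3, -1i]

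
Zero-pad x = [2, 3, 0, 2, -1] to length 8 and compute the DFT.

Original 5-point DFT: [6, 1.0000-2.6287i, 1.0000-4.2533i, 1.0000+4.2533i, 1.0000+2.6287i]
Zero-padded 8-point DFT provides frequency interpolation.

DFT_8([x, 0, ...]) = [6, 3.7071-3.5355i, 1-1i, 2.2929-3.5355i, -4, 2.2929+3.5355i, 1+1i, 3.7071+3.5355i]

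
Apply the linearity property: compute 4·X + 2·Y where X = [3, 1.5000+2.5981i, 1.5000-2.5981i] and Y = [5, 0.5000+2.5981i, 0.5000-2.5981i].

By linearity: DFT(4x + 2y) = 4·DFT(x) + 2·DFT(y)
= 4·[3, 1.5000+2.5981i, 1.5000-2.5981i] + 2·[5, 0.5000+2.5981i, 0.5000-2.5981i]

Computing element-wise:
Z[0] = 4·(3) + 2·(5) = 22
Z[1] = 4·(1.5000+2.5981i) + 2·(0.5000+2.5981i) = 7.0000+15.5886i
Z[2] = 4·(1.5000-2.5981i) + 2·(0.5000-2.5981i) = 7.0000-15.5886i

DFT(4x + 2y) = 4·X + 2·Y = [22, 7.0000+15.5886i, 7.0000-15.5886i]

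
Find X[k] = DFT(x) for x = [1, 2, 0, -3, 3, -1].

X[k] = Σ(n=0 to 5) x[n] · ω_6^(nk)
where ω_6 = e^(-2πi/6)

Computing each X[k]:
X[0] = 2
X[1] = 3
X[2] = -4.0000-5.1962i
X[3] = 6
X[4] = -4.0000+5.1962i
X[5] = 3

X = [2, 3, -4.0000-5.1962i, 6, -4.0000+5.1962i, 3]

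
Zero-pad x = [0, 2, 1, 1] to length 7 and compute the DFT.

Original 4-point DFT: [4, -1-1i, -2, -1+1i]
Zero-padded 7-point DFT provides frequency interpolation.

DFT_7([x, 0, ...]) = [4, 0.1235-2.9725i, -0.7225-0.7341i, -1.4010-1.0609i, -1.4010+1.0609i, -0.7225+0.7341i, 0.1235+2.9725i]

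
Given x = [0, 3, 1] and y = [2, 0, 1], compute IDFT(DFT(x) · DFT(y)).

(x ⊛ y)[n] = Σ(m=0 to 2) x[m] · y[(n-m) mod 3]

Computing each output sample:
(x ⊛ y)[0] = 3
(x ⊛ y)[1] = 7
(x ⊛ y)[2] = 2

x ⊛ y = [3, 7, 2]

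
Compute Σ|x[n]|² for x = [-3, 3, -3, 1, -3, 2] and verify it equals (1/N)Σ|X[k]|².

Time domain:
Σ|x[n]|² = |-3|² + |3|² + |-3|² + |1|² + |-3|² + |2|² = 41.0000

Frequency domain:
(1/6)Σ|X[k]|² = (1/6)(|-3|² + |1.5000-0.8660i|² + |-1.5000-0.8660i|² + |-15|² + |-1.5000+0.8660i|² + |1.5000+0.8660i|²) = (1/6)·246.0000 = 41.0000

Both sides agree, confirming Parseval's theorem.

Σ|x[n]|² = (1/N)Σ|X[k]|² = 41.0000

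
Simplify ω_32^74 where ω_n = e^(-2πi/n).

Since ω_32^32 = 1, powers reduce modulo 32.
74 mod 32 = 10
So ω_32^74 = ω_32^10 = e^(-2πi·10/32)

ω_32^74 = ω_32^10 = -0.3827-0.9239i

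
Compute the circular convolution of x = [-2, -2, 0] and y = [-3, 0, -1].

(x ⊛ y)[n] = Σ(m=0 to 2) x[m] · y[(n-m) mod 3]

Computing each output sample:
(x ⊛ y)[0] = 8
(x ⊛ y)[1] = 6
(x ⊛ y)[2] = 2

x ⊛ y = [8, 6, 2]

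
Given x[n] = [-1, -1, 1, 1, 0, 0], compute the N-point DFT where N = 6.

X[k] = Σ(n=0 to 5) x[n] · ω_6^(nk)
where ω_6 = e^(-2πi/6)

Computing each X[k]:
X[0] = 0
X[1] = -3
X[2] = 1.7321i
X[3] = 0
X[4] = -1.7321i
X[5] = -3

X = [0, -3, 1.7321i, 0, -1.7321i, -3]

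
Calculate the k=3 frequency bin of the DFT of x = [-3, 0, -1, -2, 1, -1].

X[3] = Σ(n=0 to 5) x[n] · ω_6^(3n) where ω_6 = e^(-2πi/6)
= (-3)·ω_6^0 + (0)·ω_6^3 + (-1)·ω_6^6 + (-2)·ω_6^9 + (1)·ω_6^12 + (-1)·ω_6^15

X[3] = 0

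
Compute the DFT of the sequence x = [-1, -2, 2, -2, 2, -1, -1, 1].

X[k] = Σ(n=0 to 7) x[n] · ω_8^(nk)
where ω_8 = e^(-2πi/8)

Computing each X[k]:
X[0] = -2
X[1] = -1.5858-0.1716i
X[2] = 2i
X[3] = -4.4142+5.8284i
X[4] = 6
X[5] = -4.4142-5.8284i
X[6] = -2i
X[7] = -1.5858+0.1716i

X = [-2, -1.5858-0.1716i, 2i, -4.4142+5.8284i, 6, -4.4142-5.8284i, -2i, -1.5858+0.1716i]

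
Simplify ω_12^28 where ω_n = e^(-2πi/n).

Since ω_12^12 = 1, powers reduce modulo 12.
28 mod 12 = 4
So ω_12^28 = ω_12^4 = e^(-2πi·4/12)

ω_12^28 = ω_12^4 = -0.5000-0.8660i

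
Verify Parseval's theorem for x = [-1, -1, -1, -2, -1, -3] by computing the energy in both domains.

Time domain:
Σ|x[n]|² = |-1|² + |-1|² + |-1|² + |-2|² + |-1|² + |-3|² = 17.0000

Frequency domain:
(1/6)Σ|X[k]|² = (1/6)(|-9|² + |-1.7321i|² + |-1.7321i|² + |3|² + |1.7321i|² + |1.7321i|²) = (1/6)·102.0000 = 17.0000

Both sides agree, confirming Parseval's theorem.

Σ|x[n]|² = (1/N)Σ|X[k]|² = 17.0000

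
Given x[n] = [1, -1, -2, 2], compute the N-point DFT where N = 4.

X[k] = Σ(n=0 to 3) x[n] · ω_4^(nk)
where ω_4 = e^(-2πi/4)

Computing each X[k]:
X[0] = 0
X[1] = 3+3i
X[2] = -2
X[3] = 3-3i

X = [0, 3+3i, -2, 3-3i]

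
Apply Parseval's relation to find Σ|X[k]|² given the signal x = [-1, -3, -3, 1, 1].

Parseval: Σ|x[n]|² = (1/N)Σ|X[k]|², so Σ|X[k]|² = N·Σ|x[n]|² = 5·21.0000

Σ|X[k]|² = N·Σ|x[n]|² = 5·21.0000 = 105.0000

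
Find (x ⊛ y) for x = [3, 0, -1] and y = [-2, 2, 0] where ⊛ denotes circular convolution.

(x ⊛ y)[n] = Σ(m=0 to 2) x[m] · y[(n-m) mod 3]

Computing each output sample:
(x ⊛ y)[0] = -8
(x ⊛ y)[1] = 6
(x ⊛ y)[2] = 2

x ⊛ y = [-8, 6, 2]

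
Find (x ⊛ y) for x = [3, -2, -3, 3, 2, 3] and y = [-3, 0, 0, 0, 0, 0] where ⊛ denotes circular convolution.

(x ⊛ y)[n] = Σ(m=0 to 5) x[m] · y[(n-m) mod 6]

Computing each output sample:
(x ⊛ y)[0] = -9
(x ⊛ y)[1] = 6
(x ⊛ y)[2] = 9
(x ⊛ y)[3] = -9
(x ⊛ y)[4] = -6
(x ⊛ y)[5] = -9

x ⊛ y = [-9, 6, 9, -9, -6, -9]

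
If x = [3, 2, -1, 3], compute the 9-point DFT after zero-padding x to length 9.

Original 4-point DFT: [7, 4+1i, -3, 4-1i]
Zero-padded 9-point DFT provides frequency interpolation.

DFT_9([x, 0, ...]) = [7, 2.8584-2.8988i, 2.7870+0.9705i, 5.5000-2.5981i, -1.1454-3.9249i, -1.1454+3.9249i, 5.5000+2.5981i, 2.7870-0.9705i, 2.8584+2.8988i]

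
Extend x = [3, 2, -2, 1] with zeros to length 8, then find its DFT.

Original 4-point DFT: [4, 5-1i, -2, 5+1i]
Zero-padded 8-point DFT provides frequency interpolation.

DFT_8([x, 0, ...]) = [4, 3.7071-0.1213i, 5-1i, 2.2929-4.1213i, -2, 2.2929+4.1213i, 5+1i, 3.7071+0.1213i]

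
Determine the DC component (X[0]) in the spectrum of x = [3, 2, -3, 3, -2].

X[0] = Σ(n=0 to 4) x[n] · ω_5^0 = Σ x[n]
= (3) + (2) + (-3) + (3) + (-2)

X[0] = 3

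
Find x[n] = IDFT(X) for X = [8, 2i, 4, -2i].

x[n] = (1/4) Σ(k=0 to 3) X[k] · e^(2πikn/4)

Computing each x[n]:
x[0] = 3
x[1] = 0
x[2] = 3
x[3] = 2

x = [3, 0, 3, 2]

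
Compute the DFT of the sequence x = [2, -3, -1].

X[k] = Σ(n=0 to 2) x[n] · ω_3^(nk)
where ω_3 = e^(-2πi/3)

Computing each X[k]:
X[0] = -2
X[1] = 4.0000+1.7321i
X[2] = 4.0000-1.7321i

X = [-2, 4.0000+1.7321i, 4.0000-1.7321i]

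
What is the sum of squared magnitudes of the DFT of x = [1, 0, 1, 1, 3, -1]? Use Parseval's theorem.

Parseval: Σ|x[n]|² = (1/N)Σ|X[k]|², so Σ|X[k]|² = N·Σ|x[n]|² = 6·13.0000

Σ|X[k]|² = N·Σ|x[n]|² = 6·13.0000 = 78.0000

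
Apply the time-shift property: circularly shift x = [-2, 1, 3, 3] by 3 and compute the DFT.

Time shift by 3: X_shifted[k] = ω_4^(3k) · X[k]
Shifted x = [1, 3, 3, -2]

DFT(x[n-3]) = [5, -2-5i, 3, -2+5i]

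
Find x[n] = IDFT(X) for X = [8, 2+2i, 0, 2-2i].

x[n] = (1/4) Σ(k=0 to 3) X[k] · e^(2πikn/4)

Computing each x[n]:
x[0] = 3
x[1] = 1
x[2] = 1
x[3] = 3

x = [3, 1, 1, 3]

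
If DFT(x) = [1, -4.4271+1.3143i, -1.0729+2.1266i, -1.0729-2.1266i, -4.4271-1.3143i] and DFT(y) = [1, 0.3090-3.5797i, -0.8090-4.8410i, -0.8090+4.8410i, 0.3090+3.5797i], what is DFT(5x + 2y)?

By linearity: DFT(5x + 2y) = 5·DFT(x) + 2·DFT(y)
= 5·[1, -4.4271+1.3143i, -1.0729+2.1266i, -1.0729-2.1266i, -4.4271-1.3143i] + 2·[1, 0.3090-3.5797i, -0.8090-4.8410i, -0.8090+4.8410i, 0.3090+3.5797i]

Computing element-wise:
Z[0] = 5·(1) + 2·(1) = 7
Z[1] = 5·(-4.4271+1.3143i) + 2·(0.3090-3.5797i) = -21.5175-0.5879i
Z[2] = 5·(-1.0729+2.1266i) + 2·(-0.8090-4.8410i) = -6.9825+0.9510i
Z[3] = 5·(-1.0729-2.1266i) + 2·(-0.8090+4.8410i) = -6.9825-0.9510i
Z[4] = 5·(-4.4271-1.3143i) + 2·(0.3090+3.5797i) = -21.5175+0.5879i

DFT(5x + 2y) = 5·X + 2·Y = [7, -21.5175-0.5879i, -6.9825+0.9510i, -6.9825-0.9510i, -21.5175+0.5879i]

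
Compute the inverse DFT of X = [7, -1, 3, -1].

x[n] = (1/4) Σ(k=0 to 3) X[k] · e^(2πikn/4)

Computing each x[n]:
x[0] = 2
x[1] = 1
x[2] = 3
x[3] = 1

x = [2, 1, 3, 1]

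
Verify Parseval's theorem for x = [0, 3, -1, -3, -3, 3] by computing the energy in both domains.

Time domain:
Σ|x[n]|² = |0|² + |3|² + |-1|² + |-3|² + |-3|² + |3|² = 37.0000

Frequency domain:
(1/6)Σ|X[k]|² = (1/6)(|-1|² + |8.0000-1.7321i|² + |-4.0000+1.7321i|² + |-7|² + |-4.0000-1.7321i|² + |8.0000+1.7321i|²) = (1/6)·222.0000 = 37.0000

Both sides agree, confirming Parseval's theorem.

Σ|x[n]|² = (1/N)Σ|X[k]|² = 37.0000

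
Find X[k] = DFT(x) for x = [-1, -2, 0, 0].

X[k] = Σ(n=0 to 3) x[n] · ω_4^(nk)
where ω_4 = e^(-2πi/4)

Computing each X[k]:
X[0] = -3
X[1] = -1+2i
X[2] = 1
X[3] = -1-2i

X = [-3, -1+2i, 1, -1-2i]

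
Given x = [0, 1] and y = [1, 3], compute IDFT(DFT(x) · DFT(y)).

(x ⊛ y)[n] = Σ(m=0 to 1) x[m] · y[(n-m) mod 2]

Computing each output sample:
(x ⊛ y)[0] = 3
(x ⊛ y)[1] = 1

x ⊛ y = [3, 1]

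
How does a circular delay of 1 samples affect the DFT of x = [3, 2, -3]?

Time shift by 1: X_shifted[k] = ω_3^(1k) · X[k]
Shifted x = [-3, 3, 2]

DFT(x[n-1]) = [2, -5.5000-0.8660i, -5.5000+0.8660i]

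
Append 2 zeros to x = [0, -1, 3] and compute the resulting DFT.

Original 3-point DFT: [2, -1.0000+3.4641i, -1.0000-3.4641i]
Zero-padded 5-point DFT provides frequency interpolation.

DFT_5([x, 0, ...]) = [2, -2.7361-0.8123i, 1.7361+3.4410i, 1.7361-3.4410i, -2.7361+0.8123i]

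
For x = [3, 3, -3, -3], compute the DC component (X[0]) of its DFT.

X[0] = Σ(n=0 to 3) x[n] · ω_4^0 = Σ x[n]
= (3) + (3) + (-3) + (-3)

X[0] = 0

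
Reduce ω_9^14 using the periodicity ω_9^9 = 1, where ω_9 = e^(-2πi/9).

Since ω_9^9 = 1, powers reduce modulo 9.
14 mod 9 = 5
So ω_9^14 = ω_9^5 = e^(-2πi·5/9)

ω_9^14 = ω_9^5 = -0.9397+0.3420i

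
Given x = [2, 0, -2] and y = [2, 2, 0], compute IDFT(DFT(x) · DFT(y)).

(x ⊛ y)[n] = Σ(m=0 to 2) x[m] · y[(n-m) mod 3]

Computing each output sample:
(x ⊛ y)[0] = 0
(x ⊛ y)[1] = 4
(x ⊛ y)[2] = -4

x ⊛ y = [0, 4, -4]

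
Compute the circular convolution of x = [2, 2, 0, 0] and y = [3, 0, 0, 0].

(x ⊛ y)[n] = Σ(m=0 to 3) x[m] · y[(n-m) mod 4]

Computing each output sample:
(x ⊛ y)[0] = 6
(x ⊛ y)[1] = 6
(x ⊛ y)[2] = 0
(x ⊛ y)[3] = 0

x ⊛ y = [6, 6, 0, 0]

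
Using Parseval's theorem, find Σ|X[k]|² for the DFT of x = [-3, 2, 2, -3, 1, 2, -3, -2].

Parseval: Σ|x[n]|² = (1/N)Σ|X[k]|², so Σ|X[k]|² = N·Σ|x[n]|² = 8·44.0000

Σ|X[k]|² = N·Σ|x[n]|² = 8·44.0000 = 352.0000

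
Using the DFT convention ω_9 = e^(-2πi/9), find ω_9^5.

ω_9^5 = e^(-2πi·5/9)
= cos(-2π·5/9) + i·sin(-2π·5/9)
= cos(-10π/9) + i·sin(-10π/9)

ω_9^5 = cos(-10π/9) + i·sin(-10π/9) = -0.9397+0.3420i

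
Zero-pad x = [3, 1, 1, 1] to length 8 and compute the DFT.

Original 4-point DFT: [6, 2, 2, 2]
Zero-padded 8-point DFT provides frequency interpolation.

DFT_8([x, 0, ...]) = [6, 3.0000-2.4142i, 2, 3.0000-0.4142i, 2, 3.0000+0.4142i, 2, 3.0000+2.4142i]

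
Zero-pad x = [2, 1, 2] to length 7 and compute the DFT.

Original 3-point DFT: [5, 0.5000+0.8660i, 0.5000-0.8660i]
Zero-padded 7-point DFT provides frequency interpolation.

DFT_7([x, 0, ...]) = [5, 2.1784-2.7317i, -0.0245-0.1072i, 2.3460+1.1298i, 2.3460-1.1298i, -0.0245+0.1072i, 2.1784+2.7317i]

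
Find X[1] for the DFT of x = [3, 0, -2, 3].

X[1] = Σ(n=0 to 3) x[n] · ω_4^(1n) where ω_4 = e^(-2πi/4)
= (3)·ω_4^0 + (0)·ω_4^1 + (-2)·ω_4^2 + (3)·ω_4^3

X[1] = 5+3i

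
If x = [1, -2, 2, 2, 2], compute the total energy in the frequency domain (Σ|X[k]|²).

Parseval: Σ|x[n]|² = (1/N)Σ|X[k]|², so Σ|X[k]|² = N·Σ|x[n]|² = 5·17.0000

Σ|X[k]|² = N·Σ|x[n]|² = 5·17.0000 = 85.0000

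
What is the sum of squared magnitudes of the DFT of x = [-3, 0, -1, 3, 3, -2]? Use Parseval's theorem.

Parseval: Σ|x[n]|² = (1/N)Σ|X[k]|², so Σ|X[k]|² = N·Σ|x[n]|² = 6·32.0000

Σ|X[k]|² = N·Σ|x[n]|² = 6·32.0000 = 192.0000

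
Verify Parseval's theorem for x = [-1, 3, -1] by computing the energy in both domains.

Time domain:
Σ|x[n]|² = |-1|² + |3|² + |-1|² = 11.0000

Frequency domain:
(1/3)Σ|X[k]|² = (1/3)(|1|² + |-2.0000-3.4641i|² + |-2.0000+3.4641i|²) = (1/3)·33.0000 = 11.0000

Both sides agree, confirming Parseval's theorem.

Σ|x[n]|² = (1/N)Σ|X[k]|² = 11.0000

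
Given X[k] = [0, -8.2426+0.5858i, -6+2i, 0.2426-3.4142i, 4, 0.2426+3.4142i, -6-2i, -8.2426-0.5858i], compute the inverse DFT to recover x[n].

x[n] = (1/8) Σ(k=0 to 7) X[k] · e^(2πikn/8)

Computing each x[n]:
x[0] = -3
x[1] = -2
x[2] = 1
x[3] = 2
x[4] = 1
x[5] = 0
x[6] = 3
x[7] = -2

x = [-3, -2, 1, 2, 1, 0, 3, -2]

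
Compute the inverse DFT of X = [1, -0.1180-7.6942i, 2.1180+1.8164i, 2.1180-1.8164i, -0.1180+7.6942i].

x[n] = (1/5) Σ(k=0 to 4) X[k] · e^(2πikn/5)

Computing each x[n]:
x[0] = 1
x[1] = 2
x[2] = 3
x[3] = -2
x[4] = -3

x = [1, 2, 3, -2, -3]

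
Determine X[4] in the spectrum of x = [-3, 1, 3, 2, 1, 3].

X[4] = Σ(n=0 to 5) x[n] · ω_6^(4n) where ω_6 = e^(-2πi/6)
= (-3)·ω_6^0 + (1)·ω_6^4 + (3)·ω_6^8 + (2)·ω_6^12 + (1)·ω_6^16 + (3)·ω_6^20

X[4] = -5.0000-3.4641i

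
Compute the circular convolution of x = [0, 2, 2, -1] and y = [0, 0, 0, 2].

(x ⊛ y)[n] = Σ(m=0 to 3) x[m] · y[(n-m) mod 4]

Computing each output sample:
(x ⊛ y)[0] = 4
(x ⊛ y)[1] = 4
(x ⊛ y)[2] = -2
(x ⊛ y)[3] = 0

x ⊛ y = [4, 4, -2, 0]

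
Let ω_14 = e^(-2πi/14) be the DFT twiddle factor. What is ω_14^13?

ω_14^13 = e^(-2πi·13/14)
= cos(-2π·13/14) + i·sin(-2π·13/14)
= cos(-26π/14) + i·sin(-26π/14)

ω_14^13 = cos(-26π/14) + i·sin(-26π/14) = 0.9010+0.4339i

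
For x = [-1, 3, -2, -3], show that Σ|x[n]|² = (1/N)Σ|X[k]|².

Time domain:
Σ|x[n]|² = |-1|² + |3|² + |-2|² + |-3|² = 23.0000

Frequency domain:
(1/4)Σ|X[k]|² = (1/4)(|-3|² + |1-6i|² + |-3|² + |1+6i|²) = (1/4)·92.0000 = 23.0000

Both sides agree, confirming Parseval's theorem.

Σ|x[n]|² = (1/N)Σ|X[k]|² = 23.0000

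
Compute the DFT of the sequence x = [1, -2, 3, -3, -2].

X[k] = Σ(n=0 to 4) x[n] · ω_5^(nk)
where ω_5 = e^(-2πi/5)

Computing each X[k]:
X[0] = -3
X[1] = -0.2361-3.5267i
X[2] = 4.2361+5.7063i
X[3] = 4.2361-5.7063i
X[4] = -0.2361+3.5267i

X = [-3, -0.2361-3.5267i, 4.2361+5.7063i, 4.2361-5.7063i, -0.2361+3.5267i]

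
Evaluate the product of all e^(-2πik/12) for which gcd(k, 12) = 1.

The primitive 12th roots of unity are ω_12^k for k coprime to 12: k ∈ {1, 5, 7, 11}
Their product equals the constant term of the cyclotomic polynomial Φ_12(x) up to sign.
For n ≥ 3, the product of all primitive nth roots of unity is 1. (For n=1 it is 1; for n=2 it is -1.)

1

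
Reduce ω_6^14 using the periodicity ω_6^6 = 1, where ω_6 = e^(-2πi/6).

Since ω_6^6 = 1, powers reduce modulo 6.
14 mod 6 = 2
So ω_6^14 = ω_6^2 = e^(-2πi·2/6)

ω_6^14 = ω_6^2 = -0.5000-0.8660i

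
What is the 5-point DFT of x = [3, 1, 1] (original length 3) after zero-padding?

Original 3-point DFT: [5, 2, 2]
Zero-padded 5-point DFT provides frequency interpolation.

DFT_5([x, 0, ...]) = [5, 2.5000-1.5388i, 2.5000+0.3633i, 2.5000-0.3633i, 2.5000+1.5388i]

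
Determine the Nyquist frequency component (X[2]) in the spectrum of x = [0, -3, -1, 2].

X[2] = Σ(n=0 to 3) x[n] · ω_4^(2n) where ω_4 = e^(-2πi/4)
= (0)·ω_4^0 + (-3)·ω_4^2 + (-1)·ω_4^4 + (2)·ω_4^6

X[2] = 0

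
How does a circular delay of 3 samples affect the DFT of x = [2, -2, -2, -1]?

Time shift by 3: X_shifted[k] = ω_4^(3k) · X[k]
Shifted x = [-2, -2, -1, 2]

DFT(x[n-3]) = [-3, -1+4i, -3, -1-4i]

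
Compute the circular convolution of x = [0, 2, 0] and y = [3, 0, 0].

(x ⊛ y)[n] = Σ(m=0 to 2) x[m] · y[(n-m) mod 3]

Computing each output sample:
(x ⊛ y)[0] = 0
(x ⊛ y)[1] = 6
(x ⊛ y)[2] = 0

x ⊛ y = [0, 6, 0]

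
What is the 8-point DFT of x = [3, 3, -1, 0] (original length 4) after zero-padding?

Original 4-point DFT: [5, 4-3i, -1, 4+3i]
Zero-padded 8-point DFT provides frequency interpolation.

DFT_8([x, 0, ...]) = [5, 5.1213-1.1213i, 4-3i, 0.8787-3.1213i, -1, 0.8787+3.1213i, 4+3i, 5.1213+1.1213i]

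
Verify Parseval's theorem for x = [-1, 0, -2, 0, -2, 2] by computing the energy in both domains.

Time domain:
Σ|x[n]|² = |-1|² + |0|² + |-2|² + |0|² + |-2|² + |2|² = 13.0000

Frequency domain:
(1/6)Σ|X[k]|² = (1/6)(|-3|² + |2.0000+1.7321i|² + |1.7321i|² + |-7|² + |-1.7321i|² + |2.0000-1.7321i|²) = (1/6)·78.0000 = 13.0000

Both sides agree, confirming Parseval's theorem.

Σ|x[n]|² = (1/N)Σ|X[k]|² = 13.0000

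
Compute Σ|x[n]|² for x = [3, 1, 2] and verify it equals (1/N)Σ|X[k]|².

Time domain:
Σ|x[n]|² = |3|² + |1|² + |2|² = 14.0000

Frequency domain:
(1/3)Σ|X[k]|² = (1/3)(|6|² + |1.5000+0.8660i|² + |1.5000-0.8660i|²) = (1/3)·42.0000 = 14.0000

Both sides agree, confirming Parseval's theorem.

Σ|x[n]|² = (1/N)Σ|X[k]|² = 14.0000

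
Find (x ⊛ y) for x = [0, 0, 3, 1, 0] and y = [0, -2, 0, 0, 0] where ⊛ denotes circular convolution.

(x ⊛ y)[n] = Σ(m=0 to 4) x[m] · y[(n-m) mod 5]

Computing each output sample:
(x ⊛ y)[0] = 0
(x ⊛ y)[1] = 0
(x ⊛ y)[2] = 0
(x ⊛ y)[3] = -6
(x ⊛ y)[4] = -2

x ⊛ y = [0, 0, 0, -6, -2]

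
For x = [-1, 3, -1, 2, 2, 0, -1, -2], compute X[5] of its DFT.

X[5] = Σ(n=0 to 7) x[n] · ω_8^(5n) where ω_8 = e^(-2πi/8)
= (-1)·ω_8^0 + (3)·ω_8^5 + (-1)·ω_8^10 + (2)·ω_8^15 + (2)·ω_8^20 + (0)·ω_8^25 + (-1)·ω_8^30 + (-2)·ω_8^35

X[5] = -2.2929+4.9497i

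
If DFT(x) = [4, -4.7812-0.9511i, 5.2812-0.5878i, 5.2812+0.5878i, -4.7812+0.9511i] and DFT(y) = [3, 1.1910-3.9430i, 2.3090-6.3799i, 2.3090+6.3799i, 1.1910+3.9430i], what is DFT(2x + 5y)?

By linearity: DFT(2x + 5y) = 2·DFT(x) + 5·DFT(y)
= 2·[4, -4.7812-0.9511i, 5.2812-0.5878i, 5.2812+0.5878i, -4.7812+0.9511i] + 5·[3, 1.1910-3.9430i, 2.3090-6.3799i, 2.3090+6.3799i, 1.1910+3.9430i]

Computing element-wise:
Z[0] = 2·(4) + 5·(3) = 23
Z[1] = 2·(-4.7812-0.9511i) + 5·(1.1910-3.9430i) = -3.6074-21.6172i
Z[2] = 2·(5.2812-0.5878i) + 5·(2.3090-6.3799i) = 22.1074-33.0751i
Z[3] = 2·(5.2812+0.5878i) + 5·(2.3090+6.3799i) = 22.1074+33.0751i
Z[4] = 2·(-4.7812+0.9511i) + 5·(1.1910+3.9430i) = -3.6074+21.6172i

DFT(2x + 5y) = 2·X + 5·Y = [23, -3.6074-21.6172i, 22.1074-33.0751i, 22.1074+33.0751i, -3.6074+21.6172i]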